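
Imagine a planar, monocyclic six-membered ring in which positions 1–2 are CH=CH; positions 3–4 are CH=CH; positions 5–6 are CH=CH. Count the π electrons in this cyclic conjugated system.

6

All ring atoms are sp² and supply a p orbital to the ring (every atom in a ring double bond is sp² and brings one electron to the p orbital); the conjugation is uninterrupted.
π-electron count: 3 × 2 = 6 from the 3 double-bond units.
(The species described is benzene.)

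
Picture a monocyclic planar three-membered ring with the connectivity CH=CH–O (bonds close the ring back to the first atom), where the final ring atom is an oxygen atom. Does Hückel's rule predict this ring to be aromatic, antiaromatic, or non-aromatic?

All ring atoms are sp² and supply a p orbital to the ring (each doubly-bonded ring atom is sp² with one p-orbital electron; the oxygen donates one lone pair from its p orbital); the conjugation is uninterrupted.
Adding the contributions, 1 × 2 = 2 from the double-bond unit + 2 from the O atom = 4.
With 4 = 4·1 π electrons, Hückel's rule classifies the planar ring as antiaromatic.
(This ring is oxirene.)

Antiaromatic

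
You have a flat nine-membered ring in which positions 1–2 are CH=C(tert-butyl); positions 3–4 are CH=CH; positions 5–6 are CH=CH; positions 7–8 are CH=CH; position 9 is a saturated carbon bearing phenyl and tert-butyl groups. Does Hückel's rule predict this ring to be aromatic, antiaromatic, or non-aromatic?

At the C(phenyl)(tert-butyl) position, that saturated carbon is sp³ and has no p orbital in the ring π system; the ring's p-orbital overlap is broken there.
Hückel's rule only applies to fully conjugated rings, so this one is simply non-aromatic.

Non-aromatic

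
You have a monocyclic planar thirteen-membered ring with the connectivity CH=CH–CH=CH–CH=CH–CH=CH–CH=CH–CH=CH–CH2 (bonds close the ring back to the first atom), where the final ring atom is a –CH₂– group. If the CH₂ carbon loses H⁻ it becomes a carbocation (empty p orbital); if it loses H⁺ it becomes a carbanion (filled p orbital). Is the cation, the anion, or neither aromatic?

The anion

Once that carbon is sp², every ring atom has a p orbital and both ions are fully conjugated.
Cation: 6 × 2 + 0 = 12 π electrons → 4(3), antiaromatic.
Anion: 6 × 2 + 2 = 14 π electrons → 4(3)+2, aromatic.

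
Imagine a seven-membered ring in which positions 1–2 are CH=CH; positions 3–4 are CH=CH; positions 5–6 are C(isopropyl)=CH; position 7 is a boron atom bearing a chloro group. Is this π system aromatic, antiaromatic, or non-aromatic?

Aromatic

Check conjugation: every atom in a ring double bond is sp² and brings one electron to the p orbital; the boron has an empty p orbital — every position has a p orbital, so the cyclic π system is continuous.
Tallying contributions gives 3 × 2 = 6 from the double-bond units + 0 from the B(chloro) atom = 6.
With 6 π electrons (n = 1), the Hückel 4n+2 condition holds.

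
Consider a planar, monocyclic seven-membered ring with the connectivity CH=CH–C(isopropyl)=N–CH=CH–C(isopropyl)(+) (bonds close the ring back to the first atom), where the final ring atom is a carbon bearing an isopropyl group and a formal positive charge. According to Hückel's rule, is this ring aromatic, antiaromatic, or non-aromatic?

Aromatic

The p orbitals form a continuous loop: each doubly-bonded ring atom is sp² with one p-orbital electron; each sp² =N– keeps its lone pair in-plane and puts one electron into the π system; the carbocation has an empty p orbital. The ring is fully conjugated.
Counting π electrons: 3 × 2 = 6 from the double-bond units + 0 from the C(isopropyl)(+) atom = 6.
Since 6 = 4·1 + 2, the ring meets the 4n+2 criterion.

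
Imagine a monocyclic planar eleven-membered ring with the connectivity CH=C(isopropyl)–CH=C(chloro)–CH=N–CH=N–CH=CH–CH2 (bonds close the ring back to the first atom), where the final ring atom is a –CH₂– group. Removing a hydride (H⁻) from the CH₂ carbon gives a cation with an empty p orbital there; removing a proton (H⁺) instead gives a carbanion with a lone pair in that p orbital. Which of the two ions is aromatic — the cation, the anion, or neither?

The cation

Once that carbon is sp², every ring atom has a p orbital and both ions are fully conjugated.
Cation: 5 × 2 + 0 = 10 π electrons → 4(2)+2, aromatic.
Anion: 5 × 2 + 2 = 12 π electrons → 4(3), antiaromatic.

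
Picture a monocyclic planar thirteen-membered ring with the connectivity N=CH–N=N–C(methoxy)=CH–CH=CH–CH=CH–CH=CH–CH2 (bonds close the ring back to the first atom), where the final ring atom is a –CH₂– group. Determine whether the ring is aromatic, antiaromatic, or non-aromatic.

Non-aromatic

The CH2 carbon is saturated: the tetrahedral CH₂ carbon is sp³ and has no p orbital in the ring π system. Conjugation is not continuous around the ring.
A ring that is not fully conjugated cannot be aromatic or antiaromatic regardless of its π-electron count.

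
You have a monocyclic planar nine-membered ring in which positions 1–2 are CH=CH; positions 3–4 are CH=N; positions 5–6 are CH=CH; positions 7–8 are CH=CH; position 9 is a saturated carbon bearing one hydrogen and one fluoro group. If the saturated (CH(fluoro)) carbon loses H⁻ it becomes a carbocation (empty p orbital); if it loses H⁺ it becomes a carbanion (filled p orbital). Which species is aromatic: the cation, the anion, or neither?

The anion

In both ions every ring atom is sp² and contributes a p orbital, so both rings are fully conjugated.
Cation: 4 × 2 + 0 = 8 π electrons → 4(2), antiaromatic.
Anion: 4 × 2 + 2 = 10 π electrons → 4(2)+2, aromatic.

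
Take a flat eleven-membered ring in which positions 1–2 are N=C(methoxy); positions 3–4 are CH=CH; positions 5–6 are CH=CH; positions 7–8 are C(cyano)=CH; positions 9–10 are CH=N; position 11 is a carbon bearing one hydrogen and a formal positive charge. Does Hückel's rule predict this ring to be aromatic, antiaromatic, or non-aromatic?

Aromatic

The p orbitals form a continuous loop: each doubly-bonded ring atom is sp² with one p-orbital electron; the doubly-bonded nitrogens are pyridine-type — their lone pairs lie in the ring plane, leaving one electron in the p orbital; the carbocation has an empty p orbital. The ring is fully conjugated.
Tallying contributions gives 5 × 2 = 10 from the double-bond units + 0 from the CH(+) atom = 10.
10 = 4(2) + 2, which satisfies Hückel's 4n+2 rule.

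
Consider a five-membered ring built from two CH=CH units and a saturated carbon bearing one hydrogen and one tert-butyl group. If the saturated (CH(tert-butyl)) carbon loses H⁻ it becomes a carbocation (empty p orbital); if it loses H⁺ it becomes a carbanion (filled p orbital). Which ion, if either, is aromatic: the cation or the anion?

In either ion the ring is fully conjugated: every atom, including the new sp² carbon, supplies a p orbital.
Cation: 2 × 2 + 0 = 4 π electrons → 4(1), antiaromatic.
Anion: 2 × 2 + 2 = 6 π electrons → 4(1)+2, aromatic.

The anion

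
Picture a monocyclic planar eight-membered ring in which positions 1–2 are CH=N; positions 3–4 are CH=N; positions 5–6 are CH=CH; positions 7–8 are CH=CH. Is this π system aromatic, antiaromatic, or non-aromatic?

All ring atoms are sp² and supply a p orbital to the ring (every atom in a ring double bond is sp² and brings one electron to the p orbital; the doubly-bonded nitrogens are pyridine-type — their lone pairs lie in the ring plane, leaving one electron in the p orbital); the conjugation is uninterrupted.
Tallying contributions gives 4 × 2 = 8 from the 4 double-bond units.
With 8 = 4·2 π electrons, Hückel's rule classifies the planar ring as antiaromatic.

Antiaromatic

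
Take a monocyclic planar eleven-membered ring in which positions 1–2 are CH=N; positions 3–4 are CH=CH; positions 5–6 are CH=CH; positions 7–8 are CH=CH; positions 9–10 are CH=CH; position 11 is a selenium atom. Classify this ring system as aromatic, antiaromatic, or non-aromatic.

All ring atoms are sp² and supply a p orbital to the ring (the double-bond atoms are sp², each contributing one p electron; the doubly-bonded nitrogens are pyridine-type — their lone pairs lie in the ring plane, leaving one electron in the p orbital; the selenium donates one lone pair from its p orbital); the conjugation is uninterrupted.
Counting π electrons: 5 × 2 = 10 from the double-bond units + 2 from the Se atom = 12.
12 = 4(3); a planar, fully conjugated 4n system is antiaromatic.

Antiaromatic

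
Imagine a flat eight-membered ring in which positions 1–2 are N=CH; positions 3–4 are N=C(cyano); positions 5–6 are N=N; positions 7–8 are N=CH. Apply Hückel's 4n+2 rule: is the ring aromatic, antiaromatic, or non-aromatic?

Antiaromatic

Check conjugation: every atom in a ring double bond is sp² and brings one electron to the p orbital; the doubly-bonded nitrogens are pyridine-type — their lone pairs lie in the ring plane, leaving one electron in the p orbital — every position has a p orbital, so the cyclic π system is continuous.
Tallying contributions gives 4 × 2 = 8 from the 4 double-bond units.
8 is a 4n count (n = 2), so the planar conjugated ring is antiaromatic.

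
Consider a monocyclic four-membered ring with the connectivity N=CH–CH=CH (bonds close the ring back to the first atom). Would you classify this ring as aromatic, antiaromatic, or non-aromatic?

Antiaromatic

Every ring atom contributes a p orbital perpendicular to the ring (the double-bond atoms are sp², each contributing one p electron; each =N– nitrogen is pyridine-type (lone pair in the sp² plane, one electron in the p orbital)), so the π system is cyclic and fully conjugated.
Adding the contributions, 2 × 2 = 4 from the 2 double-bond units.
A 4n π count (4, n = 1) in a planar conjugated ring means antiaromatic.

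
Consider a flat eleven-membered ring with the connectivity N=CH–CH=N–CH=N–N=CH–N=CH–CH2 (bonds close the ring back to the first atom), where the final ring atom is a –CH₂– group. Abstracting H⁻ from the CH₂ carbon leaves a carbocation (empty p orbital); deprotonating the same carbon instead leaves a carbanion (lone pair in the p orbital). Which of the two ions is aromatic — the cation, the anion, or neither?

In both ions every ring atom is sp² and contributes a p orbital, so both rings are fully conjugated.
Cation: 5 × 2 + 0 = 10 π electrons → 4(2)+2, aromatic.
Anion: 5 × 2 + 2 = 12 π electrons → 4(3), antiaromatic.

The cation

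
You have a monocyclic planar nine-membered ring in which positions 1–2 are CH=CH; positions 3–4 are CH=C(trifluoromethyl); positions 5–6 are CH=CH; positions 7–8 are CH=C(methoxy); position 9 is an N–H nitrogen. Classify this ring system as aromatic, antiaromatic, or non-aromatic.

The p orbitals form a continuous loop: each doubly-bonded ring atom is sp² with one p-orbital electron; the pyrrole-type nitrogen donates its lone pair from the p orbital. The ring is fully conjugated.
Adding the contributions, 4 × 2 = 8 from the double-bond units + 2 from the NH atom = 10.
10 = 4(2) + 2, which satisfies Hückel's 4n+2 rule.

Aromatic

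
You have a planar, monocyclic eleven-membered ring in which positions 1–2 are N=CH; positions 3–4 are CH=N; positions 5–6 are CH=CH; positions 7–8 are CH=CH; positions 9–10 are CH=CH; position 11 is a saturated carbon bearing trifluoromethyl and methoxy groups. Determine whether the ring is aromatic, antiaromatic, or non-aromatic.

Non-aromatic

The C(trifluoromethyl)(methoxy) carbon is saturated: that saturated carbon is sp³ and has no p orbital in the ring π system. Conjugation is not continuous around the ring.
Hückel's rule only applies to fully conjugated rings, so this one is simply non-aromatic.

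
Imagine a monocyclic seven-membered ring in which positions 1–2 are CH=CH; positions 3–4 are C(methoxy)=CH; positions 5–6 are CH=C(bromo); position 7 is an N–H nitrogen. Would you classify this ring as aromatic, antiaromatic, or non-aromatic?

Antiaromatic

The p orbitals form a continuous loop: every atom in a ring double bond is sp² and brings one electron to the p orbital; the pyrrole-type nitrogen donates its lone pair from the p orbital. The ring is fully conjugated.
Tallying contributions gives 3 × 2 = 6 from the double-bond units + 2 from the NH atom = 8.
With 8 = 4·2 π electrons, Hückel's rule classifies the planar ring as antiaromatic.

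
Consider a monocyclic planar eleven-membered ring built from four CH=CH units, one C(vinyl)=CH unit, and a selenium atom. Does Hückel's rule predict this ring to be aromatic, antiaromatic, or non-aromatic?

Every ring atom contributes a p orbital perpendicular to the ring (each doubly-bonded ring atom is sp² with one p-orbital electron; the selenium donates one lone pair from its p orbital), so the π system is cyclic and fully conjugated.
π-electron count: 5 × 2 = 10 from the double-bond units + 2 from the Se atom = 12.
12 = 4(3); a planar, fully conjugated 4n system is antiaromatic.

Antiaromatic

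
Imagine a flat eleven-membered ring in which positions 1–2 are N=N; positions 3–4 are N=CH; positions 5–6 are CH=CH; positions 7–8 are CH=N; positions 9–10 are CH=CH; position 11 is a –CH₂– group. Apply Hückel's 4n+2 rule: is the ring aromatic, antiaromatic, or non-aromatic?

Non-aromatic

At the CH2 position, the tetrahedral CH₂ carbon is sp³ and has no p orbital in the ring π system; the ring's p-orbital overlap is broken there.
Without a continuous loop of overlapping p orbitals the Hückel electron count never comes into play.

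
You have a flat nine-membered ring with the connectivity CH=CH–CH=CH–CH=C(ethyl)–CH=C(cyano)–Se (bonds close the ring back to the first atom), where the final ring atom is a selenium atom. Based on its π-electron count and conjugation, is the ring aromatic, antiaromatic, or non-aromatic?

Every ring atom contributes a p orbital perpendicular to the ring (each doubly-bonded ring atom is sp² with one p-orbital electron; the selenium donates one lone pair from its p orbital), so the π system is cyclic and fully conjugated.
Counting π electrons: 4 × 2 = 8 from the double-bond units + 2 from the Se atom = 10.
Since 10 = 4·2 + 2, the ring meets the 4n+2 criterion.

Aromatic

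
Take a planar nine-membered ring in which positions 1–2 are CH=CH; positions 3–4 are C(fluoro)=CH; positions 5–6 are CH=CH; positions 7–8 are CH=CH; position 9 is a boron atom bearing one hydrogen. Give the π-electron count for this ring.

8

The p orbitals form a continuous loop: every atom in a ring double bond is sp² and brings one electron to the p orbital; the boron has an empty p orbital. The ring is fully conjugated.
Adding the contributions, 4 × 2 = 8 from the double-bond units + 0 from the BH atom = 8.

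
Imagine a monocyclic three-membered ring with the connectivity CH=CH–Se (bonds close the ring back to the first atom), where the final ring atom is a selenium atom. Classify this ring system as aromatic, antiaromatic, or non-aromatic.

All ring atoms are sp² and supply a p orbital to the ring (the double-bond atoms are sp², each contributing one p electron; the selenium donates one lone pair from its p orbital); the conjugation is uninterrupted.
Counting π electrons: 1 × 2 = 2 from the double-bond unit + 2 from the Se atom = 4.
4 is a 4n count (n = 1), so the planar conjugated ring is antiaromatic.

Antiaromatic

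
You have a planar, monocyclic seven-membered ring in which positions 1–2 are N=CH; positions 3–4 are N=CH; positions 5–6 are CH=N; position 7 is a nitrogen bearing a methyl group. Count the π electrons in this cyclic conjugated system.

The p orbitals form a continuous loop: every atom in a ring double bond is sp² and brings one electron to the p orbital; each sp² =N– keeps its lone pair in-plane and puts one electron into the π system; the pyrrole-type nitrogen donates its lone pair from the p orbital. The ring is fully conjugated.
Adding the contributions, 3 × 2 = 6 from the double-bond units + 2 from the N(methyl) atom = 8.

8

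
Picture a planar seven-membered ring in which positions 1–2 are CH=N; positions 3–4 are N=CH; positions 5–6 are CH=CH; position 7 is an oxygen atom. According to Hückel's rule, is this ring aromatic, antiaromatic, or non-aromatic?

Antiaromatic

The p orbitals form a continuous loop: every atom in a ring double bond is sp² and brings one electron to the p orbital; each sp² =N– keeps its lone pair in-plane and puts one electron into the π system; the oxygen donates one lone pair from its p orbital. The ring is fully conjugated.
Counting π electrons: 3 × 2 = 6 from the double-bond units + 2 from the O atom = 8.
8 = 4(2); a planar, fully conjugated 4n system is antiaromatic.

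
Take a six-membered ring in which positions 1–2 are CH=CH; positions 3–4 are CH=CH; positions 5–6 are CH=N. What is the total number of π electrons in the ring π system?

The p orbitals form a continuous loop: every atom in a ring double bond is sp² and brings one electron to the p orbital; each sp² =N– keeps its lone pair in-plane and puts one electron into the π system. The ring is fully conjugated.
Adding the contributions, 3 × 2 = 6 from the 3 double-bond units.

6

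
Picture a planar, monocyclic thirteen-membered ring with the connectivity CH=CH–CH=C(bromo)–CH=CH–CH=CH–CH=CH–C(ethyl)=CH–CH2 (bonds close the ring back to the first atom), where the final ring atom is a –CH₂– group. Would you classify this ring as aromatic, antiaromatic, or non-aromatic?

The CH2 position has four σ bonds — the tetrahedral CH₂ carbon is sp³ and has no p orbital in the ring π system — so the cyclic conjugation is interrupted.
Broken conjugation rules out both aromaticity and antiaromaticity.

Non-aromatic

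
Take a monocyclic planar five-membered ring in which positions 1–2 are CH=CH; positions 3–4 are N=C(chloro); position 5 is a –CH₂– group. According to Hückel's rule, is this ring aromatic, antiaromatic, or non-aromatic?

The CH2 carbon is saturated: the tetrahedral CH₂ carbon is sp³ and has no p orbital in the ring π system. Conjugation is not continuous around the ring.
Hückel's rule only applies to fully conjugated rings, so this one is simply non-aromatic.

Non-aromatic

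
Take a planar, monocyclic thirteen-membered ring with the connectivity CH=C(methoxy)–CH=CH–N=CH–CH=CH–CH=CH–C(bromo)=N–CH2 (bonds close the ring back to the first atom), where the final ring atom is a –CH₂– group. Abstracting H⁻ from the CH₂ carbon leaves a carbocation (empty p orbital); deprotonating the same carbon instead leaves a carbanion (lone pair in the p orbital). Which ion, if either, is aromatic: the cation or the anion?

In both ions every ring atom is sp² and contributes a p orbital, so both rings are fully conjugated.
Cation: 6 × 2 + 0 = 12 π electrons → 4(3), antiaromatic.
Anion: 6 × 2 + 2 = 14 π electrons → 4(3)+2, aromatic.

The anion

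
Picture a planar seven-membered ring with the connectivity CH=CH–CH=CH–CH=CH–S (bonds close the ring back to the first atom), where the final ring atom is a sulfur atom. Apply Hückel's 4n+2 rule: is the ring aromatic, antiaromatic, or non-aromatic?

Antiaromatic

Check conjugation: each doubly-bonded ring atom is sp² with one p-orbital electron; the sulfur donates one lone pair from its p orbital — every position has a p orbital, so the cyclic π system is continuous.
Tallying contributions gives 3 × 2 = 6 from the double-bond units + 2 from the S atom = 8.
8 = 4(2); a planar, fully conjugated 4n system is antiaromatic.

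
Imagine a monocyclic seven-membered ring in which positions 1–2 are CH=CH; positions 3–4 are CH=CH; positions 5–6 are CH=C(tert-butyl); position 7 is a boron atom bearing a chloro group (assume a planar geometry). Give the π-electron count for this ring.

6

Every ring atom contributes a p orbital perpendicular to the ring (each doubly-bonded ring atom is sp² with one p-orbital electron; the boron has an empty p orbital), so the π system is cyclic and fully conjugated.
Adding the contributions, 3 × 2 = 6 from the double-bond units + 0 from the B(chloro) atom = 6.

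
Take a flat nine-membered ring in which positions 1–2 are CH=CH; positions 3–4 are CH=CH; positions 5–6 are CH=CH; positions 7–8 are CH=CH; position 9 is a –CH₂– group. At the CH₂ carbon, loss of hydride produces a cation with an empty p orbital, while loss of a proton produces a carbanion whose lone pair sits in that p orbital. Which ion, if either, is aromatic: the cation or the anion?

Once that carbon is sp², every ring atom has a p orbital and both ions are fully conjugated.
Cation: 4 × 2 + 0 = 8 π electrons → 4(2), antiaromatic.
Anion: 4 × 2 + 2 = 10 π electrons → 4(2)+2, aromatic.

The anion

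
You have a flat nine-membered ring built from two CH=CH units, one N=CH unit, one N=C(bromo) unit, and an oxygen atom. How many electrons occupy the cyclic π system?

10

Every ring atom contributes a p orbital perpendicular to the ring (the double-bond atoms are sp², each contributing one p electron; each =N– nitrogen is pyridine-type (lone pair in the sp² plane, one electron in the p orbital); the oxygen donates one lone pair from its p orbital), so the π system is cyclic and fully conjugated.
Tallying contributions gives 4 × 2 = 8 from the double-bond units + 2 from the O atom = 10.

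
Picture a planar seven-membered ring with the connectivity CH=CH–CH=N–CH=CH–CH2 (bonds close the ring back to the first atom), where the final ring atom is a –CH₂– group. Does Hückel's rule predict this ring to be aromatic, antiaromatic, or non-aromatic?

The CH2 position has four σ bonds — the tetrahedral CH₂ carbon is sp³ and has no p orbital in the ring π system — so the cyclic conjugation is interrupted.
Broken conjugation rules out both aromaticity and antiaromaticity.

Non-aromatic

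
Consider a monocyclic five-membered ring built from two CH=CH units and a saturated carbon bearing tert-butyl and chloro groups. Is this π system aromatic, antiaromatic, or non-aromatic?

The C(tert-butyl)(chloro) carbon is saturated: that saturated carbon is sp³ and has no p orbital in the ring π system. Conjugation is not continuous around the ring.
Hückel's rule only applies to fully conjugated rings, so this one is simply non-aromatic.

Non-aromatic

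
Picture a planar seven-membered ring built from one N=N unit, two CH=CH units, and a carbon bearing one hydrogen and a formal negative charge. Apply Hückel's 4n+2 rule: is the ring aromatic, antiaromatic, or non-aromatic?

Check conjugation: every atom in a ring double bond is sp² and brings one electron to the p orbital; the doubly-bonded nitrogens are pyridine-type — their lone pairs lie in the ring plane, leaving one electron in the p orbital; the carbanion's lone pair occupies the p orbital — every position has a p orbital, so the cyclic π system is continuous.
Tallying contributions gives 3 × 2 = 6 from the double-bond units + 2 from the CH(-) atom = 8.
8 is a 4n count (n = 2), so the planar conjugated ring is antiaromatic.

Antiaromatic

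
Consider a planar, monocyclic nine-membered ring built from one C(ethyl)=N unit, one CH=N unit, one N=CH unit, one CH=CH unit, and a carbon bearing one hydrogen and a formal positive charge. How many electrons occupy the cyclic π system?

Check conjugation: every atom in a ring double bond is sp² and brings one electron to the p orbital; each sp² =N– keeps its lone pair in-plane and puts one electron into the π system; the carbocation has an empty p orbital — every position has a p orbital, so the cyclic π system is continuous.
Tallying contributions gives 4 × 2 = 8 from the double-bond units + 0 from the CH(+) atom = 8.

8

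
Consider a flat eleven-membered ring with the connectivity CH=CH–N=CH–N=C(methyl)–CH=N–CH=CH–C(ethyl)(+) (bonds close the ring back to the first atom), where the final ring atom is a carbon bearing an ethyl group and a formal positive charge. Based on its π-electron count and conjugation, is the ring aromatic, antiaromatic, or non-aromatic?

Every ring atom contributes a p orbital perpendicular to the ring (the double-bond atoms are sp², each contributing one p electron; each sp² =N– keeps its lone pair in-plane and puts one electron into the π system; the carbocation has an empty p orbital), so the π system is cyclic and fully conjugated.
π-electron count: 5 × 2 = 10 from the double-bond units + 0 from the C(ethyl)(+) atom = 10.
Since 10 = 4·2 + 2, the ring meets the 4n+2 criterion.

Aromatic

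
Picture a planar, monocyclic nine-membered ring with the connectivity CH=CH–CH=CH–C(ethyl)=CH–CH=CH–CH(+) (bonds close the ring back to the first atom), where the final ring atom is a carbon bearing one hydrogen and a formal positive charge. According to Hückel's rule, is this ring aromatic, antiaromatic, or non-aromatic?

Antiaromatic

Check conjugation: each doubly-bonded ring atom is sp² with one p-orbital electron; the carbocation has an empty p orbital — every position has a p orbital, so the cyclic π system is continuous.
π-electron count: 4 × 2 = 8 from the double-bond units + 0 from the CH(+) atom = 8.
With 8 = 4·2 π electrons, Hückel's rule classifies the planar ring as antiaromatic.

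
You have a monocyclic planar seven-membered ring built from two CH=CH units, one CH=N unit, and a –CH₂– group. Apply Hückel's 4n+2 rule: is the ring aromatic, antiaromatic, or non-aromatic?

Non-aromatic

The CH2 position has four σ bonds — the tetrahedral CH₂ carbon is sp³ and has no p orbital in the ring π system — so the cyclic conjugation is interrupted.
Without a continuous loop of overlapping p orbitals the Hückel electron count never comes into play.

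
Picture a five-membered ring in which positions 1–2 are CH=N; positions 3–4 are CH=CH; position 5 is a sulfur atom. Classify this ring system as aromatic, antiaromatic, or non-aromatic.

Aromatic

All ring atoms are sp² and supply a p orbital to the ring (each doubly-bonded ring atom is sp² with one p-orbital electron; the doubly-bonded nitrogens are pyridine-type — their lone pairs lie in the ring plane, leaving one electron in the p orbital; the sulfur donates one lone pair from its p orbital); the conjugation is uninterrupted.
π-electron count: 2 × 2 = 4 from the double-bond units + 2 from the S atom = 6.
That gives a 4n+2 count (6, n = 1).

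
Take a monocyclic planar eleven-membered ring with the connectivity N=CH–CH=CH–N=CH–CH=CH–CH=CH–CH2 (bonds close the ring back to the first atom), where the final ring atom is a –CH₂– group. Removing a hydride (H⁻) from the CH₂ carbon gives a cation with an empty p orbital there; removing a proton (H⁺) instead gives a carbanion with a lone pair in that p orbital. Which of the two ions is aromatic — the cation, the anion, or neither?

The cation

In both ions every ring atom is sp² and contributes a p orbital, so both rings are fully conjugated.
Cation: 5 × 2 + 0 = 10 π electrons → 4(2)+2, aromatic.
Anion: 5 × 2 + 2 = 12 π electrons → 4(3), antiaromatic.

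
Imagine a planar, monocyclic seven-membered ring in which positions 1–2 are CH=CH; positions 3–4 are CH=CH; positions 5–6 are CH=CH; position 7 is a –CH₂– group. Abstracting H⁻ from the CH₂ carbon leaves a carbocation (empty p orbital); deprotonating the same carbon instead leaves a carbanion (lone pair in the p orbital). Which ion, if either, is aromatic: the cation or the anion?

Once that carbon is sp², every ring atom has a p orbital and both ions are fully conjugated.
Cation: 3 × 2 + 0 = 6 π electrons → 4(1)+2, aromatic.
Anion: 3 × 2 + 2 = 8 π electrons → 4(2), antiaromatic.

The cation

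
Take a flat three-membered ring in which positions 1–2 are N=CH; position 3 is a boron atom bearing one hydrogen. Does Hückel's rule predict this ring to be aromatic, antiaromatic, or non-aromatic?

The p orbitals form a continuous loop: the double-bond atoms are sp², each contributing one p electron; each sp² =N– keeps its lone pair in-plane and puts one electron into the π system; the boron has an empty p orbital. The ring is fully conjugated.
Counting π electrons: 1 × 2 = 2 from the double-bond unit + 0 from the BH atom = 2.
Since 2 = 4·0 + 2, the ring meets the 4n+2 criterion.

Aromatic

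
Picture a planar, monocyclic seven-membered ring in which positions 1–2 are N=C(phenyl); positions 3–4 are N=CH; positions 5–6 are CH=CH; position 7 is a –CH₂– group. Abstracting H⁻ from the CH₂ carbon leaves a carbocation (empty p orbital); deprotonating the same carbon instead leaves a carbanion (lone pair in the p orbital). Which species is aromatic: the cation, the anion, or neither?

The cation

Both ions have a continuous loop of p orbitals — each ring atom is sp².
Cation: 3 × 2 + 0 = 6 π electrons → 4(1)+2, aromatic.
Anion: 3 × 2 + 2 = 8 π electrons → 4(2), antiaromatic.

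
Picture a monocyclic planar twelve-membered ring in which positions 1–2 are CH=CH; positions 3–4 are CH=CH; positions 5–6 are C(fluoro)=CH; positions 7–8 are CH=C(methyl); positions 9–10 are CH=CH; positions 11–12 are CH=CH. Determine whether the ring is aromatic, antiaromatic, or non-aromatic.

All ring atoms are sp² and supply a p orbital to the ring (each doubly-bonded ring atom is sp² with one p-orbital electron); the conjugation is uninterrupted.
Counting π electrons: 6 × 2 = 12 from the 6 double-bond units.
A 4n π count (12, n = 3) in a planar conjugated ring means antiaromatic.

Antiaromatic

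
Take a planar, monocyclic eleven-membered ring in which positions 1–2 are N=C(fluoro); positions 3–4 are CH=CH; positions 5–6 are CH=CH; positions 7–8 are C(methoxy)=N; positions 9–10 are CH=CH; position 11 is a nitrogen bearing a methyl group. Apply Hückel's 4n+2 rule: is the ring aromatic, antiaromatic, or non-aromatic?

Every ring atom contributes a p orbital perpendicular to the ring (the double-bond atoms are sp², each contributing one p electron; each =N– nitrogen is pyridine-type (lone pair in the sp² plane, one electron in the p orbital); the pyrrole-type nitrogen donates its lone pair from the p orbital), so the π system is cyclic and fully conjugated.
Counting π electrons: 5 × 2 = 10 from the double-bond units + 2 from the N(methyl) atom = 12.
With 12 = 4·3 π electrons, Hückel's rule classifies the planar ring as antiaromatic.

Antiaromatic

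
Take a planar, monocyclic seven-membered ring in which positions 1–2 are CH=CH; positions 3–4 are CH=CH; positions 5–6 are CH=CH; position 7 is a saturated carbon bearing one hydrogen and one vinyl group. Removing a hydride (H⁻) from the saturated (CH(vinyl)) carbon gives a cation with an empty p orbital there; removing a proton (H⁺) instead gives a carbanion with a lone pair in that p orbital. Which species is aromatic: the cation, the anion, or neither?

The cation

In either ion the ring is fully conjugated: every atom, including the new sp² carbon, supplies a p orbital.
Cation: 3 × 2 + 0 = 6 π electrons → 4(1)+2, aromatic.
Anion: 3 × 2 + 2 = 8 π electrons → 4(2), antiaromatic.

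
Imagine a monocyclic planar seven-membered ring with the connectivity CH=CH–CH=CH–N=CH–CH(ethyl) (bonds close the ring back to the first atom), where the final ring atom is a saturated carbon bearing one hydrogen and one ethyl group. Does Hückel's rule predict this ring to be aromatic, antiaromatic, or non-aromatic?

Non-aromatic

Because that saturated carbon is sp³ and has no p orbital in the ring π system at the CH(ethyl) position, the π system cannot extend all the way around the ring.
Broken conjugation rules out both aromaticity and antiaromaticity.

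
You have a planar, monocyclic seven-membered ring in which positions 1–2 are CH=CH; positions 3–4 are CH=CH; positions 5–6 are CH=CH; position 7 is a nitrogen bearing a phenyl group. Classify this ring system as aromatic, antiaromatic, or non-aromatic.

Antiaromatic

Every ring atom contributes a p orbital perpendicular to the ring (the double-bond atoms are sp², each contributing one p electron; the pyrrole-type nitrogen donates its lone pair from the p orbital), so the π system is cyclic and fully conjugated.
π-electron count: 3 × 2 = 6 from the double-bond units + 2 from the N(phenyl) atom = 8.
With 8 = 4·2 π electrons, Hückel's rule classifies the planar ring as antiaromatic.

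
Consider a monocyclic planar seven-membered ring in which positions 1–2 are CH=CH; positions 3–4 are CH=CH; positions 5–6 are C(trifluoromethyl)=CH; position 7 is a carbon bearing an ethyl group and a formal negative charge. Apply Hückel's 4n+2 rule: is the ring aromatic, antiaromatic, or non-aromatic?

Every ring atom contributes a p orbital perpendicular to the ring (the double-bond atoms are sp², each contributing one p electron; the carbanion's lone pair occupies the p orbital), so the π system is cyclic and fully conjugated.
Tallying contributions gives 3 × 2 = 6 from the double-bond units + 2 from the C(ethyl)(-) atom = 8.
A 4n π count (8, n = 2) in a planar conjugated ring means antiaromatic.

Antiaromatic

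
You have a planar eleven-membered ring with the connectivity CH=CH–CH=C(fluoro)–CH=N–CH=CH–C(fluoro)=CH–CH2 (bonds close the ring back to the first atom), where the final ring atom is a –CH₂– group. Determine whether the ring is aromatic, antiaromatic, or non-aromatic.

Non-aromatic

The CH2 carbon is saturated: the tetrahedral CH₂ carbon is sp³ and has no p orbital in the ring π system. Conjugation is not continuous around the ring.
Broken conjugation rules out both aromaticity and antiaromaticity.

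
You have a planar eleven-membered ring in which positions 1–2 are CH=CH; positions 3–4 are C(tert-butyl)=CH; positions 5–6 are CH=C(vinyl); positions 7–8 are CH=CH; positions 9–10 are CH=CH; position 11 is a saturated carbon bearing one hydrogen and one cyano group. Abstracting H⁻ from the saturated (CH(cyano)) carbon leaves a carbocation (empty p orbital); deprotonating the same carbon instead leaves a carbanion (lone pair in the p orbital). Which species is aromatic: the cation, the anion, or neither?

Both ions have a continuous loop of p orbitals — each ring atom is sp².
Cation: 5 × 2 + 0 = 10 π electrons → 4(2)+2, aromatic.
Anion: 5 × 2 + 2 = 12 π electrons → 4(3), antiaromatic.

The cation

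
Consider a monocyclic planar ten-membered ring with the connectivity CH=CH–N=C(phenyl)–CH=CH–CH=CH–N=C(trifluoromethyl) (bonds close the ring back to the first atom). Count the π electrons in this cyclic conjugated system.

The p orbitals form a continuous loop: the double-bond atoms are sp², each contributing one p electron; each =N– nitrogen is pyridine-type (lone pair in the sp² plane, one electron in the p orbital). The ring is fully conjugated.
π-electron count: 5 × 2 = 10 from the 5 double-bond units.

10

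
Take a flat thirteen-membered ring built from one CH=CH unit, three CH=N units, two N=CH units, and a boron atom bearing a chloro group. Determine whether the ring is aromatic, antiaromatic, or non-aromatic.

Antiaromatic

All ring atoms are sp² and supply a p orbital to the ring (the double-bond atoms are sp², each contributing one p electron; each sp² =N– keeps its lone pair in-plane and puts one electron into the π system; the boron has an empty p orbital); the conjugation is uninterrupted.
Adding the contributions, 6 × 2 = 12 from the double-bond units + 0 from the B(chloro) atom = 12.
12 is a 4n count (n = 3), so the planar conjugated ring is antiaromatic.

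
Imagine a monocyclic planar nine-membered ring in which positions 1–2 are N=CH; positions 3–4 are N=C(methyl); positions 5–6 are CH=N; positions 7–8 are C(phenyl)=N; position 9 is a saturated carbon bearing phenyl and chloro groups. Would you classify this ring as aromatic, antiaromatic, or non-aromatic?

Non-aromatic

At the C(phenyl)(chloro) position, that saturated carbon is sp³ and has no p orbital in the ring π system; the ring's p-orbital overlap is broken there.
Broken conjugation rules out both aromaticity and antiaromaticity.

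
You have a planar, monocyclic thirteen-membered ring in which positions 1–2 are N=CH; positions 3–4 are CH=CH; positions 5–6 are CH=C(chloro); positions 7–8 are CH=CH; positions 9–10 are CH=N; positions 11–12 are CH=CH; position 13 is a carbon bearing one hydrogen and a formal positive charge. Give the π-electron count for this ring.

Check conjugation: the double-bond atoms are sp², each contributing one p electron; the doubly-bonded nitrogens are pyridine-type — their lone pairs lie in the ring plane, leaving one electron in the p orbital; the carbocation has an empty p orbital — every position has a p orbital, so the cyclic π system is continuous.
Counting π electrons: 6 × 2 = 12 from the double-bond units + 0 from the CH(+) atom = 12.

12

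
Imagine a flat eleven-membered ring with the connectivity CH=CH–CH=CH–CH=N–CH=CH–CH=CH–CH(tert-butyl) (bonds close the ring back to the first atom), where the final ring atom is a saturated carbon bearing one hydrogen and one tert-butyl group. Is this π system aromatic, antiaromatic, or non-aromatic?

The CH(tert-butyl) carbon is saturated: that saturated carbon is sp³ and has no p orbital in the ring π system. Conjugation is not continuous around the ring.
Hückel's rule only applies to fully conjugated rings, so this one is simply non-aromatic.

Non-aromatic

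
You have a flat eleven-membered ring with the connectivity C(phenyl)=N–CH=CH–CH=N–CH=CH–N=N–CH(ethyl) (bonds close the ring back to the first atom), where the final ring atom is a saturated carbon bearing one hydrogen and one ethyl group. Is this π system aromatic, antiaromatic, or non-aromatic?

Non-aromatic

The CH(ethyl) carbon is saturated: that saturated carbon is sp³ and has no p orbital in the ring π system. Conjugation is not continuous around the ring.
Broken conjugation rules out both aromaticity and antiaromaticity.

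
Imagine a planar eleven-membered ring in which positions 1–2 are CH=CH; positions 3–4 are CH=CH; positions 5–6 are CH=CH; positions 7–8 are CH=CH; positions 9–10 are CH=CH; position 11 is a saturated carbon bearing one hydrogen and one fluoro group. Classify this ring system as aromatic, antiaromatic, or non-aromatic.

The CH(fluoro) position has four σ bonds — that saturated carbon is sp³ and has no p orbital in the ring π system — so the cyclic conjugation is interrupted.
Without a continuous loop of overlapping p orbitals the Hückel electron count never comes into play.

Non-aromatic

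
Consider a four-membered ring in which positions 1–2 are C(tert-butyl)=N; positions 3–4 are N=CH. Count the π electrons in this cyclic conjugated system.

Check conjugation: each doubly-bonded ring atom is sp² with one p-orbital electron; each sp² =N– keeps its lone pair in-plane and puts one electron into the π system — every position has a p orbital, so the cyclic π system is continuous.
Adding the contributions, 2 × 2 = 4 from the 2 double-bond units.

4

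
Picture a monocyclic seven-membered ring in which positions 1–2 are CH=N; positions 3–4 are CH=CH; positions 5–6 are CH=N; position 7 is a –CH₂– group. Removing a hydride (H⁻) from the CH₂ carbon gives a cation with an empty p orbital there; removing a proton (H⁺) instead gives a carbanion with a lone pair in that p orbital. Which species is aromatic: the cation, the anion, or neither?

The cation

In either ion the ring is fully conjugated: every atom, including the new sp² carbon, supplies a p orbital.
Cation: 3 × 2 + 0 = 6 π electrons → 4(1)+2, aromatic.
Anion: 3 × 2 + 2 = 8 π electrons → 4(2), antiaromatic.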